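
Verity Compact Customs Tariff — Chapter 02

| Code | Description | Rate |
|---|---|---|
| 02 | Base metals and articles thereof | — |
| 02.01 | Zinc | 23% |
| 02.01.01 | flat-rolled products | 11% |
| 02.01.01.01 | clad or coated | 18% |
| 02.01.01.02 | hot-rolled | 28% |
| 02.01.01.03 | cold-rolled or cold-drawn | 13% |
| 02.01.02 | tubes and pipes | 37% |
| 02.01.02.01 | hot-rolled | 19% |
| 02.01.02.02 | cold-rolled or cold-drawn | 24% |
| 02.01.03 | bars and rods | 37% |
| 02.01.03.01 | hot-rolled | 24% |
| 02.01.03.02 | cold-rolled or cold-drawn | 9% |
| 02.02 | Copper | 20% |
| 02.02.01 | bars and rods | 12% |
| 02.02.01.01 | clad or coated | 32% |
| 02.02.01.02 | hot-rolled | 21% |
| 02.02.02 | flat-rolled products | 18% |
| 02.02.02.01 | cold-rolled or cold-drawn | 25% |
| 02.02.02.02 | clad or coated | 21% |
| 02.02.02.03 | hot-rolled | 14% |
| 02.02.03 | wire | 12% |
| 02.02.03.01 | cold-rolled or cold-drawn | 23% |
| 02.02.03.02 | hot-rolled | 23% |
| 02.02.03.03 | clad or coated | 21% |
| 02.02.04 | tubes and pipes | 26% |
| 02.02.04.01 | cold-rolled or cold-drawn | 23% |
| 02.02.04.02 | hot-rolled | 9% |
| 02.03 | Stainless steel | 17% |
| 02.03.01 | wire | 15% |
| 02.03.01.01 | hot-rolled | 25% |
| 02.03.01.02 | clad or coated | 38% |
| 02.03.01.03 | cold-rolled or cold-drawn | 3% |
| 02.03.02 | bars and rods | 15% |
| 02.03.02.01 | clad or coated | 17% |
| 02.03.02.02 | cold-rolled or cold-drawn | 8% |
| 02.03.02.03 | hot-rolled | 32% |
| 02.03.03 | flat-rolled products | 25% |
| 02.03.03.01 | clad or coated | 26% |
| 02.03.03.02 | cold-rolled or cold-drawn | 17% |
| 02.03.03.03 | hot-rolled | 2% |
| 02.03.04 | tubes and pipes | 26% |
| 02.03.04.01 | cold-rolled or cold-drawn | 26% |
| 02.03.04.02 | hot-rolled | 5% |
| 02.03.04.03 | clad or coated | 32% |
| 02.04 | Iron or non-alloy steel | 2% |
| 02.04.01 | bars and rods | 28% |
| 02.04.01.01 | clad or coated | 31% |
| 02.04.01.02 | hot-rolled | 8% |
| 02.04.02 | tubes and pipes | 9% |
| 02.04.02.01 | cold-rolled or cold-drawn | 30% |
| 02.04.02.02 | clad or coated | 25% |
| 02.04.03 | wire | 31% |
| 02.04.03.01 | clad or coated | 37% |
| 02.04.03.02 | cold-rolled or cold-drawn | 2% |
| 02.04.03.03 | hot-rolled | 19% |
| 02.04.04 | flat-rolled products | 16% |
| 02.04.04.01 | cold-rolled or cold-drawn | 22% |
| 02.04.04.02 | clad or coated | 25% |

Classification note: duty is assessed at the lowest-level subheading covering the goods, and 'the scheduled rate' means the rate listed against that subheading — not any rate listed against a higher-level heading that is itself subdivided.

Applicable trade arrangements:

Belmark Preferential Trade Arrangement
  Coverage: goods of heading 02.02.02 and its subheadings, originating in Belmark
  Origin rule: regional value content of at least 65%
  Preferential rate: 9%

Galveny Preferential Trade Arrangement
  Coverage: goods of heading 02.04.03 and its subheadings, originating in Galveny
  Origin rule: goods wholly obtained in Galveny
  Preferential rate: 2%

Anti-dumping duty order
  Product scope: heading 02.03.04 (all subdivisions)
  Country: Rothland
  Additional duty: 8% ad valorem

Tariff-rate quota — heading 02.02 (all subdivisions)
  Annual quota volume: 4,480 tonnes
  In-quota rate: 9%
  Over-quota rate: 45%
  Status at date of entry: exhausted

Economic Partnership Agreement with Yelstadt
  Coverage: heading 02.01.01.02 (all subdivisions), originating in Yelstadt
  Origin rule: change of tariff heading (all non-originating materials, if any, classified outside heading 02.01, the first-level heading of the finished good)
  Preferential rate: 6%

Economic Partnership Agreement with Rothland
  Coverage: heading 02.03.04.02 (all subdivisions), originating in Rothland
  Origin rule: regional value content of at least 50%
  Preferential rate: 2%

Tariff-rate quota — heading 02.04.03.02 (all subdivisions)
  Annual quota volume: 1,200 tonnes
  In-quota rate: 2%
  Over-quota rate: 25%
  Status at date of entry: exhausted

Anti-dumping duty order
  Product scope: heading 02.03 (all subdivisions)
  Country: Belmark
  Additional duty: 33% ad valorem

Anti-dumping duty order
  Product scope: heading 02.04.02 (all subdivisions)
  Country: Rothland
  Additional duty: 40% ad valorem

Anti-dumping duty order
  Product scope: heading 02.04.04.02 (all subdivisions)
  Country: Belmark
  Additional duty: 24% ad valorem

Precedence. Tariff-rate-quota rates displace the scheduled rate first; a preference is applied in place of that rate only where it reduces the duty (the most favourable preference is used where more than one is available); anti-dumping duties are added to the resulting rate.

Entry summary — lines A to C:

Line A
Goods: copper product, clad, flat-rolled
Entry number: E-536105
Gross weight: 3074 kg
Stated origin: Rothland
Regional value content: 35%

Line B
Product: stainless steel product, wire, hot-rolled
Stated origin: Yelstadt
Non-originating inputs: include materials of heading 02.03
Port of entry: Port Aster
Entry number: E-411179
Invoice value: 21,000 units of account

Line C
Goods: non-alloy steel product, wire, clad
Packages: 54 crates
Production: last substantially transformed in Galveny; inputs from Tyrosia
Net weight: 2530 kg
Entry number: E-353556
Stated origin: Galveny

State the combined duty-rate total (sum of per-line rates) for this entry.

107%

Line A: copper → 02.02; flat-rolled → 02.02.02; clad → 02.02.02.02. Scheduled 21%. quota on 02.02 exhausted → over-quota 45%; Rothland agreement on 02.03.04.02: 02.02.02.02 not covered. → 45%.
Line B: stainless steel → 02.03; wire → 02.03.01; hot-rolled → 02.03.01.01. Scheduled 25%. Yelstadt agreement on 02.01.01.02: 02.03.01.01 not covered. → 25%.
Line C: non-alloy steel → 02.04; wire → 02.04.03; clad → 02.04.03.01. Scheduled 37%. Galveny agreement on 02.04.03: not wholly obtained. → 37%.
Sum: 45% + 25% + 37% = 107%.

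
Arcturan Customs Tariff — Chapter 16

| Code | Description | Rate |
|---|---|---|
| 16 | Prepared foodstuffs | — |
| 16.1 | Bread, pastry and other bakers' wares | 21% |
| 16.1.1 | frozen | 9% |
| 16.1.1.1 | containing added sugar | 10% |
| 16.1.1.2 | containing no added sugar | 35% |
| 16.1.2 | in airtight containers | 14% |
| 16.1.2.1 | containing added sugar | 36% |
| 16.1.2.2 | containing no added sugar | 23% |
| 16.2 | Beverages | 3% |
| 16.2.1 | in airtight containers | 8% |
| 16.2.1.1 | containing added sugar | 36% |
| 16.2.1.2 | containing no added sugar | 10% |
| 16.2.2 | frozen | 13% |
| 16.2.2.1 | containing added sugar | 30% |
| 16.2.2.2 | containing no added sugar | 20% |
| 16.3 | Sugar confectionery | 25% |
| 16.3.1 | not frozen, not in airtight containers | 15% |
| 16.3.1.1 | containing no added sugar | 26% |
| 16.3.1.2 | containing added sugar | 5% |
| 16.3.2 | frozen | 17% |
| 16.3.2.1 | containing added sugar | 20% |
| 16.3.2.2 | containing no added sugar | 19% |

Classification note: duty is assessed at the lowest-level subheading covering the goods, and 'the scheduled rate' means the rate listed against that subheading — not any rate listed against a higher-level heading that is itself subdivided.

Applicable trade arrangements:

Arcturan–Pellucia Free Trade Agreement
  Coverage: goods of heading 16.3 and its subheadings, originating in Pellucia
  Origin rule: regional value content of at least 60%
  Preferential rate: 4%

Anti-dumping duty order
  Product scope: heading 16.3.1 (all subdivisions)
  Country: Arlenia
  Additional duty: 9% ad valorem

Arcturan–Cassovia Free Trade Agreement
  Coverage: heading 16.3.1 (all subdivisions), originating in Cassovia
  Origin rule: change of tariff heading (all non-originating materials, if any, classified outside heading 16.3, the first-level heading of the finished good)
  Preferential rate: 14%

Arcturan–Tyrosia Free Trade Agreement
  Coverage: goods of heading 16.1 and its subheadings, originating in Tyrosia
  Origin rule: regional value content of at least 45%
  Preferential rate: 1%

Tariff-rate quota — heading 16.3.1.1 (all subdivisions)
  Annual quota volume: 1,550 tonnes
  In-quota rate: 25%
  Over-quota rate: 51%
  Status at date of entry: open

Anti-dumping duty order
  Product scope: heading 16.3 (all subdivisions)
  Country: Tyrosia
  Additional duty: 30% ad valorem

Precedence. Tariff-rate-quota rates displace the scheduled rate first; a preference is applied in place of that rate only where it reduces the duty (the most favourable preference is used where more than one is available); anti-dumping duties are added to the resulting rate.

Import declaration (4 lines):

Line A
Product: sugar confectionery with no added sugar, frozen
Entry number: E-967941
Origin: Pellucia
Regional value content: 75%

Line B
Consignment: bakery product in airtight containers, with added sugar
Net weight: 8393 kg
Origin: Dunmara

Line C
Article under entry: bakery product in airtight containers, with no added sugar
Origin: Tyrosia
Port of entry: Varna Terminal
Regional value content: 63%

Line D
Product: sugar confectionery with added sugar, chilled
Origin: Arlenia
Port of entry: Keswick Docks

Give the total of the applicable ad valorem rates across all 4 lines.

55%

Line A: sugar confectionery → 16.3; frozen → 16.3.2; with no added sugar → 16.3.2.2. Scheduled 19%. Pellucia agreement on 16.3: RVC ≥ 60% → 4% available; preferential 4%. → 4%.
Line B: bakery product → 16.1; in airtight containers → 16.1.2; with added sugar → 16.1.2.1. Scheduled 36%. No special measure applies. → 36%.
Line C: bakery product → 16.1; in airtight containers → 16.1.2; with no added sugar → 16.1.2.2. Scheduled 23%. Tyrosia agreement on 16.1: RVC ≥ 45% → 1% available; preferential 1%. → 1%.
Line D: sugar confectionery → 16.3; chilled → 16.3.1; with added sugar → 16.3.1.2. Scheduled 5%. anti-dumping (Arlenia, 16.3.1): +9%; total 5% + 9% = 14%. → 14%.
Sum: 4% + 36% + 1% + 14% = 55%.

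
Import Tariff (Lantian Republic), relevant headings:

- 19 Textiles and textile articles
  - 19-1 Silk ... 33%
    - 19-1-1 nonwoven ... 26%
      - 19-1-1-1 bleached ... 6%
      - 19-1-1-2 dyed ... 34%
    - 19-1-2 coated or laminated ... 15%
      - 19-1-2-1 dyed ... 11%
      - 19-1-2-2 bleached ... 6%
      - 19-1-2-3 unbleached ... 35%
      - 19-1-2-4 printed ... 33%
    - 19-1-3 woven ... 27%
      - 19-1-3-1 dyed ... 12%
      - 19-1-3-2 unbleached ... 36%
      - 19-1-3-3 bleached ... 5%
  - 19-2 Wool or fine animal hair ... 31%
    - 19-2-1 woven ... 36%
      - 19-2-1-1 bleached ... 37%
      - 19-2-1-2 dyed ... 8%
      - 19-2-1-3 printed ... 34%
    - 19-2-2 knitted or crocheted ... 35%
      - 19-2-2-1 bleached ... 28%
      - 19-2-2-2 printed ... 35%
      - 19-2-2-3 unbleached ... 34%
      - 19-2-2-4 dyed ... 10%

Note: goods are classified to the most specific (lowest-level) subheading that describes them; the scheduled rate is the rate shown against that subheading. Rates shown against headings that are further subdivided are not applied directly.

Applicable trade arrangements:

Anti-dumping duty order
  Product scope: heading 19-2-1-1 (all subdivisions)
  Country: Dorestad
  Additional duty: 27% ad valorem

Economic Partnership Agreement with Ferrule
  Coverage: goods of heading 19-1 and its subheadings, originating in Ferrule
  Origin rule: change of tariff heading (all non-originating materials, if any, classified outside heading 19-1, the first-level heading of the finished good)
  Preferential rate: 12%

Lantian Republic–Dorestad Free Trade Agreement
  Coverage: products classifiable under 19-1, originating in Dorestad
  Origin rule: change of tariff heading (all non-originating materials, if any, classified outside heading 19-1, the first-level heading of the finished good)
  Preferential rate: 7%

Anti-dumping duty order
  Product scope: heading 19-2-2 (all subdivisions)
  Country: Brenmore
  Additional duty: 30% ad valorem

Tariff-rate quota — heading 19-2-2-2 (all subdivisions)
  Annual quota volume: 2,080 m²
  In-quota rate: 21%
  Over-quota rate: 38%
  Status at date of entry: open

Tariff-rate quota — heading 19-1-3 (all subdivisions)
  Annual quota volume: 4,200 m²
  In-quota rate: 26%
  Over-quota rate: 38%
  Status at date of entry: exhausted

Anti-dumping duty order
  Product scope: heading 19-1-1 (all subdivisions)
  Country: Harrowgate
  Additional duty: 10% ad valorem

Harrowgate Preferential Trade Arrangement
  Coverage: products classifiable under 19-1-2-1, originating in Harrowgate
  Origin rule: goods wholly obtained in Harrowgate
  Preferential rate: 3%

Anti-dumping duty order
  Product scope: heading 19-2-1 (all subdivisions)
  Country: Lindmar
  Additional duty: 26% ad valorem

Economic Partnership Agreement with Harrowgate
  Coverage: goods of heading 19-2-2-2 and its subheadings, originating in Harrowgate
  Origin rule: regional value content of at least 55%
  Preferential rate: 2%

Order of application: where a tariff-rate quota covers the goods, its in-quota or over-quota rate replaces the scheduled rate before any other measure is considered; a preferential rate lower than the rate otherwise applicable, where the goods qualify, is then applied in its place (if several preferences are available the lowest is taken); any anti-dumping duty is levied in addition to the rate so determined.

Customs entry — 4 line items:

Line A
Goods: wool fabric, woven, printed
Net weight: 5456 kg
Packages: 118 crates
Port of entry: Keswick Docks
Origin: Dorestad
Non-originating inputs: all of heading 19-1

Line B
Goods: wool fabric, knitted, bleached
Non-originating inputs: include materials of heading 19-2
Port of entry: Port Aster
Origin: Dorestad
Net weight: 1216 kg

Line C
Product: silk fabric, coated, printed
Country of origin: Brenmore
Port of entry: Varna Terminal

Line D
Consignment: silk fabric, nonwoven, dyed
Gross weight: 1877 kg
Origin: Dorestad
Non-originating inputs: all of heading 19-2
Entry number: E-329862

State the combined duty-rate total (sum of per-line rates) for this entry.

Line A: wool → 19-2; woven → 19-2-1; printed → 19-2-1-3. Scheduled 34%. Dorestad agreement on 19-1: 19-2-1-3 not covered. → 34%.
Line B: wool → 19-2; knitted → 19-2-2; bleached → 19-2-2-1. Scheduled 28%. Dorestad agreement on 19-1: 19-2-2-1 not covered. → 28%.
Line C: silk → 19-1; coated → 19-1-2; printed → 19-1-2-4. Scheduled 33%. No special measure applies. → 33%.
Line D: silk → 19-1; nonwoven → 19-1-1; dyed → 19-1-1-2. Scheduled 34%. Dorestad agreement on 19-1: CTH met → 7% available; preferential 7%. → 7%.
Sum: 34% + 28% + 33% + 7% = 102%.

102%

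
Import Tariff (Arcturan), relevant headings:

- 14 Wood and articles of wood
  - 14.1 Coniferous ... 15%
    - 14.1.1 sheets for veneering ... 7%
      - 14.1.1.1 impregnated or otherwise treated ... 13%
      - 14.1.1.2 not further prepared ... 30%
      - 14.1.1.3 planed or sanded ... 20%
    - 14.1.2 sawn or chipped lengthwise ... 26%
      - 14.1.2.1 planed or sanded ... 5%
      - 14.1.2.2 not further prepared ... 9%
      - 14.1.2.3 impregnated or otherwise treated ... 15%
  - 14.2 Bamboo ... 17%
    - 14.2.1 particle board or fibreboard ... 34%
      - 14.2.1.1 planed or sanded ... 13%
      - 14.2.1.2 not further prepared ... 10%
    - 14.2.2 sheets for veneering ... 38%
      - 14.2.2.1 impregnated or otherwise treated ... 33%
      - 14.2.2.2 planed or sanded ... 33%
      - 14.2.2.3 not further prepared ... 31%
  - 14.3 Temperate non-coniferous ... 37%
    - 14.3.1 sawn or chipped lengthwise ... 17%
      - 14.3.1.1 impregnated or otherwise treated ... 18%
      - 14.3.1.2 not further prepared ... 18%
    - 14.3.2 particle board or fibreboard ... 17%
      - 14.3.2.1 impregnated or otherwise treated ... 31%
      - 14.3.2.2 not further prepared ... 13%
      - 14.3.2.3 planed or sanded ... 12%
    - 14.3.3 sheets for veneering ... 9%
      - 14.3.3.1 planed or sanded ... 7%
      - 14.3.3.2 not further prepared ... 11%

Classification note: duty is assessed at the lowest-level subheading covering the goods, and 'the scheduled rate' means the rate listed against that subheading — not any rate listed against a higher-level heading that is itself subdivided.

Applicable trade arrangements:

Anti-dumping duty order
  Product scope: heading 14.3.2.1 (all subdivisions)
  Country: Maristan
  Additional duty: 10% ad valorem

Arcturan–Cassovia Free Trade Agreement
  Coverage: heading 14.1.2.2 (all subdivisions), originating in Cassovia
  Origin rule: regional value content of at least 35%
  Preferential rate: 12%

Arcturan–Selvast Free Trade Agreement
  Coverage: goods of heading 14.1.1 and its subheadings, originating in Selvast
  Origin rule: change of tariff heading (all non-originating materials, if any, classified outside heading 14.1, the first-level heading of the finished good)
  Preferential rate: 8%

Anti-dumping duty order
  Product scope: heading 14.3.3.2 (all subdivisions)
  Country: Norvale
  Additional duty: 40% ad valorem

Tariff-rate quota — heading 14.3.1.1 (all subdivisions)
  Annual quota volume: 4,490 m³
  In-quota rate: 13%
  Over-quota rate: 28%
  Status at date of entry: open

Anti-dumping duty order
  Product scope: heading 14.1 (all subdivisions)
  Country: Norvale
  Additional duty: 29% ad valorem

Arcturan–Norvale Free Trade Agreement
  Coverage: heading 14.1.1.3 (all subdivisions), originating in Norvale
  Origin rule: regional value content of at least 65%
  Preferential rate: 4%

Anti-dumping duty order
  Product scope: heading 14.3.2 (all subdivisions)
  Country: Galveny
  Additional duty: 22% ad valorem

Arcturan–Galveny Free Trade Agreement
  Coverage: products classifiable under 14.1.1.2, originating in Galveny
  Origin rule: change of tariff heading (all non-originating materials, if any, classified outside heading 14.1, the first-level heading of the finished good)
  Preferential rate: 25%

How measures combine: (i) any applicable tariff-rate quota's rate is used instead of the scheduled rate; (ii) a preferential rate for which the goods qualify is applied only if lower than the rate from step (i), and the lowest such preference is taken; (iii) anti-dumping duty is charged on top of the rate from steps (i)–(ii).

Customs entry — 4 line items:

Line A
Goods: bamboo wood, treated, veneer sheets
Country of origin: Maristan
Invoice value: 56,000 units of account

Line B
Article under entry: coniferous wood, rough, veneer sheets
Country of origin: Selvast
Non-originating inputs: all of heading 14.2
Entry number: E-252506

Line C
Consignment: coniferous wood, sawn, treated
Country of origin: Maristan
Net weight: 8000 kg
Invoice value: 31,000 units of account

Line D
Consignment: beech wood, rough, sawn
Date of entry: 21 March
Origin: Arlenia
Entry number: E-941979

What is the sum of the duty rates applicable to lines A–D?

74%

Line A: bamboo → 14.2; veneer sheets → 14.2.2; treated → 14.2.2.1. Scheduled 33%. No special measure applies. → 33%.
Line B: coniferous → 14.1; veneer sheets → 14.1.1; rough → 14.1.1.2. Scheduled 30%. Selvast agreement on 14.1.1: CTH met → 8% available; preferential 8%. → 8%.
Line C: coniferous → 14.1; sawn → 14.1.2; treated → 14.1.2.3. Scheduled 15%. No special measure applies. → 15%.
Line D: beech → 14.3; sawn → 14.3.1; rough → 14.3.1.2. Scheduled 18%. No special measure applies. → 18%.
Sum: 33% + 8% + 15% + 18% = 74%.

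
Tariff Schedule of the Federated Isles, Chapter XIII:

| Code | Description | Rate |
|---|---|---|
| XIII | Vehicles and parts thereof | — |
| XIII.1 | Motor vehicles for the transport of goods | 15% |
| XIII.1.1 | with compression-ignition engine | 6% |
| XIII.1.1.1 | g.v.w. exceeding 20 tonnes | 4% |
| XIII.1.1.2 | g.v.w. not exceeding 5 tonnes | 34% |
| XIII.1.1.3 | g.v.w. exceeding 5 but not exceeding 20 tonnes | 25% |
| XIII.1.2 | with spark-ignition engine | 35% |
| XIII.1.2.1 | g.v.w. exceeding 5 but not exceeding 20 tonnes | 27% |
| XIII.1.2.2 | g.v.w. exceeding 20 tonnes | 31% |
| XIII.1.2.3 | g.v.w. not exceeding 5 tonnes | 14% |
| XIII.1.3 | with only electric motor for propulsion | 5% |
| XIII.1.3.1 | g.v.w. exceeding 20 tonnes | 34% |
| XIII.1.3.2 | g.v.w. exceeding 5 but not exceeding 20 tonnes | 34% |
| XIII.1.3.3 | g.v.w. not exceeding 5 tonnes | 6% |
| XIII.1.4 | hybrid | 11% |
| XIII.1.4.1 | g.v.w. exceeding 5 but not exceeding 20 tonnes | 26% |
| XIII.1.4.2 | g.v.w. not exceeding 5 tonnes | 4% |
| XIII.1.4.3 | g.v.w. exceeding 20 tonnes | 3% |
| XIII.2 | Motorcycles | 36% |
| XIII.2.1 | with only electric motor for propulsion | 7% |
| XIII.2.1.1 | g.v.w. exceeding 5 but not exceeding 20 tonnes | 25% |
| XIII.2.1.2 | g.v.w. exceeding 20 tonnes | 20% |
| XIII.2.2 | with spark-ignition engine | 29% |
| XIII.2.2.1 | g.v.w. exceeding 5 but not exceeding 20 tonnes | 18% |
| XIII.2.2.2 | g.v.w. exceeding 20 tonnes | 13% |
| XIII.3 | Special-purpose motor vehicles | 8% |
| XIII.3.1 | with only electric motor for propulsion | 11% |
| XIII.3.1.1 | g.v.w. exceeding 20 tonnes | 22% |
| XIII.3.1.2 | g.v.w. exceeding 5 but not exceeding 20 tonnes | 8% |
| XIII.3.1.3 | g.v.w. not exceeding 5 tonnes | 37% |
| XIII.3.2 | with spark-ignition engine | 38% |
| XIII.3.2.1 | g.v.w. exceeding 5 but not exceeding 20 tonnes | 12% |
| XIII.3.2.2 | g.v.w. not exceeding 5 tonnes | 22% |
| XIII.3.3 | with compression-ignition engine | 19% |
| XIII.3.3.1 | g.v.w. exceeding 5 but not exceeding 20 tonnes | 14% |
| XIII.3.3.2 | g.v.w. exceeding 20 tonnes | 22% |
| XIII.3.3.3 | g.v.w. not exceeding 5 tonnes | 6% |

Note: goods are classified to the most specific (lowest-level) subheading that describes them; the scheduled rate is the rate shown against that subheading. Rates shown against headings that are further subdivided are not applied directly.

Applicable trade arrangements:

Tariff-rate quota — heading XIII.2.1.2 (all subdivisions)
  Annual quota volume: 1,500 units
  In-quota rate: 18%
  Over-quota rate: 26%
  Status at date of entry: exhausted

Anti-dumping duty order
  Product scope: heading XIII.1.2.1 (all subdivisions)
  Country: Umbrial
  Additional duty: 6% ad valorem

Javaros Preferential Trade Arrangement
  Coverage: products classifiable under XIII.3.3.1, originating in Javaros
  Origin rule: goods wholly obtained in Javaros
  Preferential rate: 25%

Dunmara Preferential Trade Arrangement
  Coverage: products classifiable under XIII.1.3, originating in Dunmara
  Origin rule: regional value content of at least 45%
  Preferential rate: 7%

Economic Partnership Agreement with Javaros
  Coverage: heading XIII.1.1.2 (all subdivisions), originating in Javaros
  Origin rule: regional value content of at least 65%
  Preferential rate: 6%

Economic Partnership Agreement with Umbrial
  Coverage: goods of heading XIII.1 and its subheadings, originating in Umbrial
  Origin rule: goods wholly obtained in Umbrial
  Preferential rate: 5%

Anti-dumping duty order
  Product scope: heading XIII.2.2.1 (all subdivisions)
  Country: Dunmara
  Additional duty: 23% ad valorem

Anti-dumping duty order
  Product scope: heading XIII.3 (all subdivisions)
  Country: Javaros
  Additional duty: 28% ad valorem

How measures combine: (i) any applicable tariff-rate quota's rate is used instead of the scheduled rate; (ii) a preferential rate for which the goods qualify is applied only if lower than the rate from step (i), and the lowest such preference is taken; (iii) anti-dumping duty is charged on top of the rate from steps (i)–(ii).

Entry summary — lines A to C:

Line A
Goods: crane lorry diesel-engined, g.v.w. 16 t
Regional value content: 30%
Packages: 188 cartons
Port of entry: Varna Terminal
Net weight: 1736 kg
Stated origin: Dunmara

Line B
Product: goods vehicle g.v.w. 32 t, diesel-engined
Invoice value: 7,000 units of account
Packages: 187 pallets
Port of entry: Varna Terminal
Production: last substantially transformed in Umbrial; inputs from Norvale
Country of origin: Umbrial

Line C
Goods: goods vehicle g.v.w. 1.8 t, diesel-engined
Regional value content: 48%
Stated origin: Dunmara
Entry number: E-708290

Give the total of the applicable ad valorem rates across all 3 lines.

52%

Line A: crane lorry → XIII.3; diesel-engined → XIII.3.3; g.v.w. 16 t → XIII.3.3.1. Scheduled 14%. Dunmara agreement on XIII.1.3: XIII.3.3.1 not covered. → 14%.
Line B: goods vehicle → XIII.1; diesel-engined → XIII.1.1; g.v.w. 32 t → XIII.1.1.1. Scheduled 4%. Umbrial agreement on XIII.1: not wholly obtained. → 4%.
Line C: goods vehicle → XIII.1; diesel-engined → XIII.1.1; g.v.w. 1.8 t → XIII.1.1.2. Scheduled 34%. Dunmara agreement on XIII.1.3: XIII.1.1.2 not covered. → 34%.
Sum: 14% + 4% + 34% = 52%.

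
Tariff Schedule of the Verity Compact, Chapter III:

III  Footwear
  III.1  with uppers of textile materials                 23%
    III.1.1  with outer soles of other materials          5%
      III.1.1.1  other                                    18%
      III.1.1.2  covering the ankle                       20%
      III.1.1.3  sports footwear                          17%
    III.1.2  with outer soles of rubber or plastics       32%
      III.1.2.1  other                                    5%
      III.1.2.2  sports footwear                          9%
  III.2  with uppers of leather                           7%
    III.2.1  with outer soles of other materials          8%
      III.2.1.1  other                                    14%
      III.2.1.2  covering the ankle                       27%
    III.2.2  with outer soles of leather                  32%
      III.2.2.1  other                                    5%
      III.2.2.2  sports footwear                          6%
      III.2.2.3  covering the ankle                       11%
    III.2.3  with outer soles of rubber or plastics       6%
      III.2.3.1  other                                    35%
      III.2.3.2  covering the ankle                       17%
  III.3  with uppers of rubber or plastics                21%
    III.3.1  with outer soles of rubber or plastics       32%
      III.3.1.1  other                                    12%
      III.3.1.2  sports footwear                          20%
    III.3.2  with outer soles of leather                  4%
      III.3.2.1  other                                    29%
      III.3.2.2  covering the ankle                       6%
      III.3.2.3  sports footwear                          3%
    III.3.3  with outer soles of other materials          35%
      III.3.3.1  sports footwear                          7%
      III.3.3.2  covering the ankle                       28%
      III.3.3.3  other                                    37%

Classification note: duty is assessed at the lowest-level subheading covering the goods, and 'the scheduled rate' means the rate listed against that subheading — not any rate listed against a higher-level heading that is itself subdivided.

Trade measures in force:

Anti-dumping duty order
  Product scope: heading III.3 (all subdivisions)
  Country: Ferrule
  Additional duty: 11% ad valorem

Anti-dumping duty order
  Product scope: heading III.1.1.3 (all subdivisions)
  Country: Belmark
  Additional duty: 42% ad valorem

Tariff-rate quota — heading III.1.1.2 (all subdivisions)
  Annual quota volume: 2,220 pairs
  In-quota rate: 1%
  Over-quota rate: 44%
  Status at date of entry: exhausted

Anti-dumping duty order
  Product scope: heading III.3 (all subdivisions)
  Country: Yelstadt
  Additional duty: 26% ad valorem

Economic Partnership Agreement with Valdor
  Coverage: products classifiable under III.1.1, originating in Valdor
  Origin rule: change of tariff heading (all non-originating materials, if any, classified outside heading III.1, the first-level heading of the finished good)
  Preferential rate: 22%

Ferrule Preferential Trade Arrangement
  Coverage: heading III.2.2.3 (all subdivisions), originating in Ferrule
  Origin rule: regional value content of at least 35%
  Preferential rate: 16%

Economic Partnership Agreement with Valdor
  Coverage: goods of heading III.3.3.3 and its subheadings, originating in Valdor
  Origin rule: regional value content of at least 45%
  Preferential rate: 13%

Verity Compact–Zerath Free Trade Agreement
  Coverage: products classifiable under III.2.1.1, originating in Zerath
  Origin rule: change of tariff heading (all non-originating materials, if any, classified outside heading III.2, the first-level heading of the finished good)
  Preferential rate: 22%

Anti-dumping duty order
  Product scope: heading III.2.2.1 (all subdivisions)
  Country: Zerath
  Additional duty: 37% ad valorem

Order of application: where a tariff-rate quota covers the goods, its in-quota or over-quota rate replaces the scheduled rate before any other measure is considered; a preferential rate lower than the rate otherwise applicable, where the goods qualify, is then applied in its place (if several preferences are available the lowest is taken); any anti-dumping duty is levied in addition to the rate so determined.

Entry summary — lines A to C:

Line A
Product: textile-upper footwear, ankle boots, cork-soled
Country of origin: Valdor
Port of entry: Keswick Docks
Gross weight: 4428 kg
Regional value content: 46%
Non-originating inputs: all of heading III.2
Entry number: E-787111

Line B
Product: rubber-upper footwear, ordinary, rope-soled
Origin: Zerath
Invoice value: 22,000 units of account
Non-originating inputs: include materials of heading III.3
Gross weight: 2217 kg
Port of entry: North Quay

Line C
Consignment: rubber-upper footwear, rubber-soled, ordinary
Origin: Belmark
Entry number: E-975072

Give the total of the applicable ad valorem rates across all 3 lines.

Line A: textile-upper → III.1; cork-soled → III.1.1; ankle boots → III.1.1.2. Scheduled 20%. quota on III.1.1.2 exhausted → over-quota 44%; Valdor agreement on III.1.1: CTH met → 22% available; Valdor agreement on III.3.3.3: III.1.1.2 not covered; preferential 22%. → 22%.
Line B: rubber-upper → III.3; rope-soled → III.3.3; ordinary → III.3.3.3. Scheduled 37%. Zerath agreement on III.2.1.1: III.3.3.3 not covered. → 37%.
Line C: rubber-upper → III.3; rubber-soled → III.3.1; ordinary → III.3.1.1. Scheduled 12%. No special measure applies. → 12%.
Sum: 22% + 37% + 12% = 71%.

71%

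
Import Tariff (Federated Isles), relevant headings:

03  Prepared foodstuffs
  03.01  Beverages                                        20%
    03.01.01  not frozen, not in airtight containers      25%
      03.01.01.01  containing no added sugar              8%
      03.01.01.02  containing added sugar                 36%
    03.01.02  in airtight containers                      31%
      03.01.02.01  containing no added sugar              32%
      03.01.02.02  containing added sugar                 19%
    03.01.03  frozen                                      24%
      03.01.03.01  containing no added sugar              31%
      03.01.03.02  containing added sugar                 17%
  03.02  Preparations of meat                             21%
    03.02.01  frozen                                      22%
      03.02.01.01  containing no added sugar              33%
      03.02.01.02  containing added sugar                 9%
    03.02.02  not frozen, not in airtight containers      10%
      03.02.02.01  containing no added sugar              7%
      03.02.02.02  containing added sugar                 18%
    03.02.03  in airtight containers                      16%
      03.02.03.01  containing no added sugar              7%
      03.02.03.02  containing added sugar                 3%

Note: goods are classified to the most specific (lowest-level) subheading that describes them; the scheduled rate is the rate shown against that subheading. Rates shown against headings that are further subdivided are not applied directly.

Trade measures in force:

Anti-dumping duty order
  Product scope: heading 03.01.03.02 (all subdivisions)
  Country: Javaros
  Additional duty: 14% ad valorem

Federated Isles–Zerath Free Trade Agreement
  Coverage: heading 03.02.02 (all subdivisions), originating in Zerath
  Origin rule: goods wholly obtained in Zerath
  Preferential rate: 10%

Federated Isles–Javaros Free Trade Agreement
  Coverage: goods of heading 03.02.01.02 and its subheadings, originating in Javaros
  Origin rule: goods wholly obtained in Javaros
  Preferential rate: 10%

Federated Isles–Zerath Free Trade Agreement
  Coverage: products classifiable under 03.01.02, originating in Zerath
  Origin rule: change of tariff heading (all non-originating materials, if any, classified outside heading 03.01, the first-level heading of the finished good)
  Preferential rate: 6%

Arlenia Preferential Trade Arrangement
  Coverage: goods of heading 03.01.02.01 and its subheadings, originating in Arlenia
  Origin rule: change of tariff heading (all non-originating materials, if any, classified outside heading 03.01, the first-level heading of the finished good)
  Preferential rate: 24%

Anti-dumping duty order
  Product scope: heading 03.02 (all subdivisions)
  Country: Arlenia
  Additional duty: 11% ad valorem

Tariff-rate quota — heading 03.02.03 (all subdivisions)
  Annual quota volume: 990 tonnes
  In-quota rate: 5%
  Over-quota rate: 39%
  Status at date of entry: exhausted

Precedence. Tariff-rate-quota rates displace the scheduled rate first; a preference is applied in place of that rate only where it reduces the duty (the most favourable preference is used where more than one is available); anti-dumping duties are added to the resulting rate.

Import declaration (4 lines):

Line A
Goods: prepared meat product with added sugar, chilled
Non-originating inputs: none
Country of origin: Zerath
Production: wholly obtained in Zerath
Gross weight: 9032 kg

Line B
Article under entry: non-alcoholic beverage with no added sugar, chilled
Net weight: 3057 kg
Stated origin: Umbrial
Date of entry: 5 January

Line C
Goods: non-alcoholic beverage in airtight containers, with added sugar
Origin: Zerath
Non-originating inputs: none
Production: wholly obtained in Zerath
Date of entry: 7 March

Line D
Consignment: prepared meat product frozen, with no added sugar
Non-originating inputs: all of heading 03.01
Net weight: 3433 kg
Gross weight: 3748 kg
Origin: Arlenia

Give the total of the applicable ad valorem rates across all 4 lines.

68%

Line A: prepared meat product → 03.02; chilled → 03.02.02; with added sugar → 03.02.02.02. Scheduled 18%. Zerath agreement on 03.02.02: wholly obtained → 10% available; Zerath agreement on 03.01.02: 03.02.02.02 not covered; preferential 10%. → 10%.
Line B: non-alcoholic beverage → 03.01; chilled → 03.01.01; with no added sugar → 03.01.01.01. Scheduled 8%. No special measure applies. → 8%.
Line C: non-alcoholic beverage → 03.01; in airtight containers → 03.01.02; with added sugar → 03.01.02.02. Scheduled 19%. Zerath agreement on 03.02.02: 03.01.02.02 not covered; Zerath agreement on 03.01.02: CTH met → 6% available; preferential 6%. → 6%.
Line D: prepared meat product → 03.02; frozen → 03.02.01; with no added sugar → 03.02.01.01. Scheduled 33%. Arlenia agreement on 03.01.02.01: 03.02.01.01 not covered; anti-dumping (Arlenia, 03.02): +11%; total 33% + 11% = 44%. → 44%.
Sum: 10% + 8% + 6% + 44% = 68%.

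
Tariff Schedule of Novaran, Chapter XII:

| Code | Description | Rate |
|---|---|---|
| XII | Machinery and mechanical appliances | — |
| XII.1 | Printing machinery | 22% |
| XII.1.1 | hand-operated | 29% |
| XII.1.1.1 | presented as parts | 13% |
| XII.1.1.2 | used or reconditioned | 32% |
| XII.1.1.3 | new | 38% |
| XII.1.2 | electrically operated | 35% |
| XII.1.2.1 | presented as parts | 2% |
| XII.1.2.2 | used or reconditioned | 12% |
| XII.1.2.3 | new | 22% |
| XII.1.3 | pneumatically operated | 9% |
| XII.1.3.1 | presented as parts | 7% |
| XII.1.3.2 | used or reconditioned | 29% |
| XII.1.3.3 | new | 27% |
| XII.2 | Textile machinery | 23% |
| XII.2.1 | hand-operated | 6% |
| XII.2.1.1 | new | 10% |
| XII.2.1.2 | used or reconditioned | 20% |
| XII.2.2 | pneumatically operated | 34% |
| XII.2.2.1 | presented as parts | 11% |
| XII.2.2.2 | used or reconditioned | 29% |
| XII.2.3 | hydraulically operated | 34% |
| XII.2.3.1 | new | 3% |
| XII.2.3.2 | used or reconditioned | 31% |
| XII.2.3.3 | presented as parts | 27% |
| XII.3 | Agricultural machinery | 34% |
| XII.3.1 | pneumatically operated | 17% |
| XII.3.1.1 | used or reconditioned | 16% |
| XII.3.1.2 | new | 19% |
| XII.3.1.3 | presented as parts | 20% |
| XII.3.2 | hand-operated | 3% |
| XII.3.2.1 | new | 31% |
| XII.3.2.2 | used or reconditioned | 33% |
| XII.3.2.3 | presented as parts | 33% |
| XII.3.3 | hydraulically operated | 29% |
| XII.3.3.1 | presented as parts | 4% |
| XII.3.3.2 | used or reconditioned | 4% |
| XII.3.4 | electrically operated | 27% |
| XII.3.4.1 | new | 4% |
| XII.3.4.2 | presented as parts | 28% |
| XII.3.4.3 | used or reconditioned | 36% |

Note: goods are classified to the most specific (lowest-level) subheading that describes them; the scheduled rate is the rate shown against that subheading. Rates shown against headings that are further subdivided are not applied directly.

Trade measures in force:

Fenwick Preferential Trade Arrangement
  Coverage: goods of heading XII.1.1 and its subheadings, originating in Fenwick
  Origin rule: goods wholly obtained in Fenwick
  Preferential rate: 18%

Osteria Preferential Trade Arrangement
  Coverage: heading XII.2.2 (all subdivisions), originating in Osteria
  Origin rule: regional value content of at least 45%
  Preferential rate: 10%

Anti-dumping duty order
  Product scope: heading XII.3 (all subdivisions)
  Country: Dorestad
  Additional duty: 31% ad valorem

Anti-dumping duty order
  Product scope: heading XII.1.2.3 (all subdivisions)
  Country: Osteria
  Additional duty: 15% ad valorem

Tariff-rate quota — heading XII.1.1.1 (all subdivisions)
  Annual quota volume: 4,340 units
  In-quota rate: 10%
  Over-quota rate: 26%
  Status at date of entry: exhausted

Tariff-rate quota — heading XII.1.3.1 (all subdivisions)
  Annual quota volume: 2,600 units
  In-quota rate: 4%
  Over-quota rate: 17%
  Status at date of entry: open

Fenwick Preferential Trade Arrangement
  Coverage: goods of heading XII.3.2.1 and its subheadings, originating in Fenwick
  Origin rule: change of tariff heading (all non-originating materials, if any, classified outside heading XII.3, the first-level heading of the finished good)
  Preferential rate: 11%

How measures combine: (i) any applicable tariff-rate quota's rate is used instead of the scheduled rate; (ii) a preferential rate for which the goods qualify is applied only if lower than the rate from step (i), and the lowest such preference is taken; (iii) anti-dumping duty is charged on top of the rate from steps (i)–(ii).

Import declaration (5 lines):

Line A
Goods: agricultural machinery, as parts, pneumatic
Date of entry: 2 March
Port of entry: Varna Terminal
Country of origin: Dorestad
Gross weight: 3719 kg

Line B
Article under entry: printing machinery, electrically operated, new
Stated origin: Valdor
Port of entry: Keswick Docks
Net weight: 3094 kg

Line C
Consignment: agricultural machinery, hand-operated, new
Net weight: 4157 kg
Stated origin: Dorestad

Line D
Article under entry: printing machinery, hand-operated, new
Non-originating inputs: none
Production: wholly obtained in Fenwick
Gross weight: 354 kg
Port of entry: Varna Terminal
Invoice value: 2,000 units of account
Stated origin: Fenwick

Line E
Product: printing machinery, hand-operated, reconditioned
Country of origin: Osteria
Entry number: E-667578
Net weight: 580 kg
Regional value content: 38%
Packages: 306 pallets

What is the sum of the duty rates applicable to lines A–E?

185%

Line A: agricultural → XII.3; pneumatic → XII.3.1; as parts → XII.3.1.3. Scheduled 20%. anti-dumping (Dorestad, XII.3): +31%; total 20% + 31% = 51%. → 51%.
Line B: printing → XII.1; electrically operated → XII.1.2; new → XII.1.2.3. Scheduled 22%. No special measure applies. → 22%.
Line C: agricultural → XII.3; hand-operated → XII.3.2; new → XII.3.2.1. Scheduled 31%. anti-dumping (Dorestad, XII.3): +31%; total 31% + 31% = 62%. → 62%.
Line D: printing → XII.1; hand-operated → XII.1.1; new → XII.1.1.3. Scheduled 38%. Fenwick agreement on XII.1.1: wholly obtained → 18% available; Fenwick agreement on XII.3.2.1: XII.1.1.3 not covered; preferential 18%. → 18%.
Line E: printing → XII.1; hand-operated → XII.1.1; reconditioned → XII.1.1.2. Scheduled 32%. Osteria agreement on XII.2.2: XII.1.1.2 not covered. → 32%.
Sum: 51% + 22% + 62% + 18% + 32% = 185%.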